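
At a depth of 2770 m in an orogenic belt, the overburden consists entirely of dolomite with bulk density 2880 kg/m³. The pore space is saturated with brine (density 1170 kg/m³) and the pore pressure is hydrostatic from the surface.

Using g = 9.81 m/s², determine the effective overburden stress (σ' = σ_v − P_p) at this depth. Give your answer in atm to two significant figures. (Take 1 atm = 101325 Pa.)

460 atm

Overburden (lithostatic) stress σ_v:
dolomite: 2880 kg/m³ × 9.81 m/s² × 2770 m = 7.826×10^7 Pa = 78.26 MPa
Pore pressure P_p = 1170 kg/m³ × 9.81 m/s² × 2770 m = 3.179×10^7 Pa = 31.79 MPa
Effective stress σ' = σ_v − P_p = 78.26 − 31.79 = 46.467 MPa = 458.59 atm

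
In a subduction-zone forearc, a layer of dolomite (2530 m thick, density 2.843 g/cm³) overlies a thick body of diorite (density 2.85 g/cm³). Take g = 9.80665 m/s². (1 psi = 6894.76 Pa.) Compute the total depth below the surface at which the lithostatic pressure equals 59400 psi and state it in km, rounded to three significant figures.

Pressure at base of upper layers: 2843×9.80665×2530 = 7.054×10^7 Pa = 10231 psi
Remaining pressure to be supplied by diorite: 4.095×10^8 − 7.054×10^7 = 3.390×10^8 Pa
Additional depth in diorite = 3.390×10^8 Pa / (2850 kg/m³ × 9.80665 m/s²) = 12130 m
Total depth = 2530 m + 12130 m = 14660 m
= 14.660 km

14.7 km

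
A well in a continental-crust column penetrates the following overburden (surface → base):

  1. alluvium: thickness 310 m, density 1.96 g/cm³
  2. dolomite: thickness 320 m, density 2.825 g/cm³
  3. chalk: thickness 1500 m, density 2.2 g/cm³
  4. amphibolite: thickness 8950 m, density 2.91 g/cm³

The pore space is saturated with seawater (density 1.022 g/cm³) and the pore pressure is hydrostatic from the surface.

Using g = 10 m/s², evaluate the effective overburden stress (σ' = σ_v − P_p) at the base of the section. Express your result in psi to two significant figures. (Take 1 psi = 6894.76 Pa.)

28000 psi

Overburden (lithostatic) stress σ_v:
alluvium: 1960 kg/m³ × 10 m/s² × 310 m = 6.076×10^6 Pa = 6.076 MPa
dolomite: 2825 kg/m³ × 10 m/s² × 320 m = 9.040×10^6 Pa = 9.040 MPa
chalk: 2200 kg/m³ × 10 m/s² × 1500 m = 3.300×10^7 Pa = 33.00 MPa
amphibolite: 2910 kg/m³ × 10 m/s² × 8950 m = 2.604×10^8 Pa = 260.4 MPa
Total = 6.076 + 9.040 + 33.00 + 260.4 = 308.56 MPa
Pore pressure P_p = 1022 kg/m³ × 10 m/s² × 11080 m = 1.132×10^8 Pa = 113.2 MPa
Effective stress σ' = σ_v − P_p = 308.6 − 113.2 = 195.32 MPa = 28329 psi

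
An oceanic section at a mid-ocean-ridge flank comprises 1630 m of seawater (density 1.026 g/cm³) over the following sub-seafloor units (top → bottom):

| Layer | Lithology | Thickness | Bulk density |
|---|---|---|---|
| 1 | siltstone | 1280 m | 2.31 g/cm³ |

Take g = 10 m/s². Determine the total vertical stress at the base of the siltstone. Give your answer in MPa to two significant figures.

seawater: 1026 kg/m³ × 10 m/s² × 1630 m = 1.672×10^7 Pa = 16.72 MPa
siltstone: 2310 kg/m³ × 10 m/s² × 1280 m = 2.957×10^7 Pa = 29.57 MPa
Total = 16.72 + 29.57 = 46.292 MPa

46 MPa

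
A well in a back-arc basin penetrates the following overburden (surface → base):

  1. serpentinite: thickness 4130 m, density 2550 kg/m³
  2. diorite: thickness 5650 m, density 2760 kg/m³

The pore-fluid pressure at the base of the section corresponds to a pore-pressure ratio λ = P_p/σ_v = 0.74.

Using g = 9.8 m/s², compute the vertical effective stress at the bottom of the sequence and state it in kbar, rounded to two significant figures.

0.67 kbar

Overburden (lithostatic) stress σ_v:
serpentinite: 2550 kg/m³ × 9.8 m/s² × 4130 m = 1.032×10^8 Pa = 103.2 MPa
diorite: 2760 kg/m³ × 9.8 m/s² × 5650 m = 1.528×10^8 Pa = 152.8 MPa
Total = 103.2 + 152.8 = 256.03 MPa
Pore pressure P_p = λ·σ_v = 0.74 × 256.0 MPa = 189.5 MPa
Effective stress σ' = σ_v − P_p = 256.0 − 189.5 = 66.568 MPa = 0.66568 kbar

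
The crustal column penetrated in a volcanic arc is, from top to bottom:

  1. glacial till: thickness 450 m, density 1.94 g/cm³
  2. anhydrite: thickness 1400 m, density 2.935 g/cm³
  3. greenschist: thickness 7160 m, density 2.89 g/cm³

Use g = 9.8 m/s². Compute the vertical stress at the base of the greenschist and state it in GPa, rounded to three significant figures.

0.252 GPa

glacial till: 1940 kg/m³ × 9.8 m/s² × 450 m = 8.555×10^6 Pa = 8.555×10^-3 GPa
anhydrite: 2935 kg/m³ × 9.8 m/s² × 1400 m = 4.027×10^7 Pa = 0.04027 GPa
greenschist: 2890 kg/m³ × 9.8 m/s² × 7160 m = 2.028×10^8 Pa = 0.2028 GPa
Total = 8.555×10^-3 + 0.04027 + 0.2028 = 0.25161 GPa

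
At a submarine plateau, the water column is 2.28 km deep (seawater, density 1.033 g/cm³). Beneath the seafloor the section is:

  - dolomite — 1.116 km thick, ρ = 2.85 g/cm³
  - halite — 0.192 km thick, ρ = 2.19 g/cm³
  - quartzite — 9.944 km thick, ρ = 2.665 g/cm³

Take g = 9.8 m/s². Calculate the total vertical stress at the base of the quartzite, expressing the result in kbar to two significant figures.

seawater: 1033 kg/m³ × 9.8 m/s² × 2280 m = 2.308×10^7 Pa = 0.2308 kbar
dolomite: 2850 kg/m³ × 9.8 m/s² × 1116 m = 3.117×10^7 Pa = 0.3117 kbar
halite: 2190 kg/m³ × 9.8 m/s² × 192 m = 4.121×10^6 Pa = 0.04121 kbar
quartzite: 2665 kg/m³ × 9.8 m/s² × 9944 m = 2.597×10^8 Pa = 2.597 kbar
Total = 0.2308 + 0.3117 + 0.04121 + 2.597 = 3.1808 kbar

3.2 kbar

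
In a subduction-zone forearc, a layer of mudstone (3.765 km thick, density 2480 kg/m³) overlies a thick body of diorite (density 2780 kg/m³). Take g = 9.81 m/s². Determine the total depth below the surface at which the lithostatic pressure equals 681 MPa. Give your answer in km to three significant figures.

Pressure at base of upper layers: 2480×9.81×3765 = 9.160×10^7 Pa = 91.60 MPa
Remaining pressure to be supplied by diorite: 6.810×10^8 − 9.160×10^7 = 5.894×10^8 Pa
Additional depth in diorite = 5.894×10^8 Pa / (2780 kg/m³ × 9.81 m/s²) = 21612 m
Total depth = 3765 m + 21612 m = 25377 m
= 25.377 km

25.4 km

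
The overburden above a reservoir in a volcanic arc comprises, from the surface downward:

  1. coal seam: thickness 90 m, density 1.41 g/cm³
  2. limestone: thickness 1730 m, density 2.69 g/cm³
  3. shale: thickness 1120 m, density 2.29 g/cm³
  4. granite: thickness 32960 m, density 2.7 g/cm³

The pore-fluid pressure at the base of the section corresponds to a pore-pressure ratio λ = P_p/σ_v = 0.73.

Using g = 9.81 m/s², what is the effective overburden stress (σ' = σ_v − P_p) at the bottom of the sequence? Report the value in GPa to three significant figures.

Overburden (lithostatic) stress σ_v:
coal seam: 1410 kg/m³ × 9.81 m/s² × 90 m = 1.245×10^6 Pa = 1.245 MPa
limestone: 2690 kg/m³ × 9.81 m/s² × 1730 m = 4.565×10^7 Pa = 45.65 MPa
shale: 2290 kg/m³ × 9.81 m/s² × 1120 m = 2.516×10^7 Pa = 25.16 MPa
granite: 2700 kg/m³ × 9.81 m/s² × 32960 m = 8.730×10^8 Pa = 873.0 MPa
Total = 1.245 + 45.65 + 25.16 + 873.0 = 945.07 MPa
Pore pressure P_p = λ·σ_v = 0.73 × 945.1 MPa = 689.9 MPa
Effective stress σ' = σ_v − P_p = 945.1 − 689.9 = 255.17 MPa = 0.25517 GPa

0.255 GPa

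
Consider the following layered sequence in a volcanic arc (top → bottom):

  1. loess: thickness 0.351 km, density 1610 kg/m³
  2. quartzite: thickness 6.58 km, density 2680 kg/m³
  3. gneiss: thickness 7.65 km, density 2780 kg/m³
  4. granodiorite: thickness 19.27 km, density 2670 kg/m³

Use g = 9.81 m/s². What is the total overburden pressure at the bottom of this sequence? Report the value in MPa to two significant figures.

loess: 1610 kg/m³ × 9.81 m/s² × 351 m = 5.544×10^6 Pa = 5.544 MPa
quartzite: 2680 kg/m³ × 9.81 m/s² × 6580 m = 1.730×10^8 Pa = 173.0 MPa
gneiss: 2780 kg/m³ × 9.81 m/s² × 7650 m = 2.086×10^8 Pa = 208.6 MPa
granodiorite: 2670 kg/m³ × 9.81 m/s² × 19270 m = 5.047×10^8 Pa = 504.7 MPa
Total = 5.544 + 173.0 + 208.6 + 504.7 = 891.90 MPa

890 MPa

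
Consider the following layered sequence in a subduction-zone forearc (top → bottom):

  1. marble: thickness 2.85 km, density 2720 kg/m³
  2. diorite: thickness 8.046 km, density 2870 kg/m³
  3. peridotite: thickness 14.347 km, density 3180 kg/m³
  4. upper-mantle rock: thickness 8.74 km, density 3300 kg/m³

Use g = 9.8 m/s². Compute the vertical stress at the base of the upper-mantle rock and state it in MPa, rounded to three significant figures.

1030 MPa

marble: 2720 kg/m³ × 9.8 m/s² × 2850 m = 7.597×10^7 Pa = 75.97 MPa
diorite: 2870 kg/m³ × 9.8 m/s² × 8046 m = 2.263×10^8 Pa = 226.3 MPa
peridotite: 3180 kg/m³ × 9.8 m/s² × 14347 m = 4.471×10^8 Pa = 447.1 MPa
upper-mantle rock: 3300 kg/m³ × 9.8 m/s² × 8740 m = 2.827×10^8 Pa = 282.7 MPa
Total = 75.97 + 226.3 + 447.1 + 282.7 = 1032.0 MPa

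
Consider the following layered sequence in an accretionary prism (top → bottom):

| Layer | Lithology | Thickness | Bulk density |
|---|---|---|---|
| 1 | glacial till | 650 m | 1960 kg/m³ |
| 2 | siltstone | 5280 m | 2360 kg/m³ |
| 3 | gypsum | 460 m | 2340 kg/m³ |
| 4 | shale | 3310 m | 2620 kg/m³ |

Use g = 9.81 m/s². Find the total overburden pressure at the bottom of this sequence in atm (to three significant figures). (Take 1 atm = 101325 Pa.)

2270 atm

glacial till: 1960 kg/m³ × 9.81 m/s² × 650 m = 1.250×10^7 Pa = 123.3 atm
siltstone: 2360 kg/m³ × 9.81 m/s² × 5280 m = 1.222×10^8 Pa = 1206 atm
gypsum: 2340 kg/m³ × 9.81 m/s² × 460 m = 1.056×10^7 Pa = 104.2 atm
shale: 2620 kg/m³ × 9.81 m/s² × 3310 m = 8.507×10^7 Pa = 839.6 atm
Total = 123.3 + 1206 + 104.2 + 839.6 = 2273.6 atm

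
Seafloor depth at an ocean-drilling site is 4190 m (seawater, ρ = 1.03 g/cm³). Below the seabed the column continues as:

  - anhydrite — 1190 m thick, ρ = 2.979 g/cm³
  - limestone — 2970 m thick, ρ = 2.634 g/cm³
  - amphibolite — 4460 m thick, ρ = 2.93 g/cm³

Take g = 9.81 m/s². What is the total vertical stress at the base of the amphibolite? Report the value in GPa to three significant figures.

seawater: 1030 kg/m³ × 9.81 m/s² × 4190 m = 4.234×10^7 Pa = 0.04234 GPa
anhydrite: 2979 kg/m³ × 9.81 m/s² × 1190 m = 3.478×10^7 Pa = 0.03478 GPa
limestone: 2634 kg/m³ × 9.81 m/s² × 2970 m = 7.674×10^7 Pa = 0.07674 GPa
amphibolite: 2930 kg/m³ × 9.81 m/s² × 4460 m = 1.282×10^8 Pa = 0.1282 GPa
Total = 0.04234 + 0.03478 + 0.07674 + 0.1282 = 0.28205 GPa

0.282 GPa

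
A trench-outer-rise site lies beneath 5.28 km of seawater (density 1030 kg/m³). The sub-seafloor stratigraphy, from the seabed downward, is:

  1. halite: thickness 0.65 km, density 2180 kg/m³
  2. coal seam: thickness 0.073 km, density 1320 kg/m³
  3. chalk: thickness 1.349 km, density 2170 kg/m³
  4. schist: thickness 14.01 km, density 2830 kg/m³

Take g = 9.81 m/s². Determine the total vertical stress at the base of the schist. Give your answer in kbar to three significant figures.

4.86 kbar

seawater: 1030 kg/m³ × 9.81 m/s² × 5280 m = 5.335×10^7 Pa = 0.5335 kbar
halite: 2180 kg/m³ × 9.81 m/s² × 650 m = 1.390×10^7 Pa = 0.1390 kbar
coal seam: 1320 kg/m³ × 9.81 m/s² × 73 m = 9.453×10^5 Pa = 9.453×10^-3 kbar
chalk: 2170 kg/m³ × 9.81 m/s² × 1349 m = 2.872×10^7 Pa = 0.2872 kbar
schist: 2830 kg/m³ × 9.81 m/s² × 14010 m = 3.889×10^8 Pa = 3.889 kbar
Total = 0.5335 + 0.1390 + 9.453×10^-3 + 0.2872 + 3.889 = 4.8586 kbar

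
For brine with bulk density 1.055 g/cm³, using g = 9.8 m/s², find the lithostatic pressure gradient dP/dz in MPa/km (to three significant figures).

dP/dz = ρg = 1055 kg/m³ × 9.8 m/s² = 10339 Pa/m
= 10339 Pa/m × (1 MPa/km / 1000.0 Pa/m) = 10.339 MPa/km

10.3 MPa/km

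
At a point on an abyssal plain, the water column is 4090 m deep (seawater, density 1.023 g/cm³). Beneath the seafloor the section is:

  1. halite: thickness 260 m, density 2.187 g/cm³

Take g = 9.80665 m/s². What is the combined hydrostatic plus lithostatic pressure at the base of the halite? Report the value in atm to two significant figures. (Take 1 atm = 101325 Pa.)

460 atm

seawater: 1023 kg/m³ × 9.80665 m/s² × 4090 m = 4.103×10^7 Pa = 405.0 atm
halite: 2187 kg/m³ × 9.80665 m/s² × 260 m = 5.576×10^6 Pa = 55.03 atm
Total = 405.0 + 55.03 = 459.98 atm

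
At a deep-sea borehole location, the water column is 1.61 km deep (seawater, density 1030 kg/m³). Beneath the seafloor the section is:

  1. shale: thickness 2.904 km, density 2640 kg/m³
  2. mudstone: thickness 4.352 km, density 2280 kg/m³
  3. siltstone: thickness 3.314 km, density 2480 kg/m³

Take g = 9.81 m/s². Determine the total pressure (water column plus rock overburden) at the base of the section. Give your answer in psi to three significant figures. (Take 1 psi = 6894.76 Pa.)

seawater: 1030 kg/m³ × 9.81 m/s² × 1610 m = 1.627×10^7 Pa = 2359 psi
shale: 2640 kg/m³ × 9.81 m/s² × 2904 m = 7.521×10^7 Pa = 10908 psi
mudstone: 2280 kg/m³ × 9.81 m/s² × 4352 m = 9.734×10^7 Pa = 14118 psi
siltstone: 2480 kg/m³ × 9.81 m/s² × 3314 m = 8.063×10^7 Pa = 11694 psi
Total = 2359 + 10908 + 14118 + 11694 = 39079 psi

39100 psi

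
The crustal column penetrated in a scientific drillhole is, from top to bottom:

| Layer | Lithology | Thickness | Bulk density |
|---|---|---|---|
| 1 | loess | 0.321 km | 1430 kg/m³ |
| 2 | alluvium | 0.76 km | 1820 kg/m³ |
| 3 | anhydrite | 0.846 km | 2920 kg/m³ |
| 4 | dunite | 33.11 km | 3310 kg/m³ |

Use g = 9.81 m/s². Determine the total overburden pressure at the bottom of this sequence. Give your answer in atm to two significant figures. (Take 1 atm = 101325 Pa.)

11000 atm

loess: 1430 kg/m³ × 9.81 m/s² × 321 m = 4.503×10^6 Pa = 44.44 atm
alluvium: 1820 kg/m³ × 9.81 m/s² × 760 m = 1.357×10^7 Pa = 133.9 atm
anhydrite: 2920 kg/m³ × 9.81 m/s² × 846 m = 2.423×10^7 Pa = 239.2 atm
dunite: 3310 kg/m³ × 9.81 m/s² × 33110 m = 1.075×10^9 Pa = 10611 atm
Total = 44.44 + 133.9 + 239.2 + 10611 = 11028 atm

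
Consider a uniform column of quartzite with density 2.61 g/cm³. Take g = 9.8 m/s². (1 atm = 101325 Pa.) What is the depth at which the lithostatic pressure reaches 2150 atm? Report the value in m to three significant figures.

8520 m

h = P/(ρg) = 2150 atm / (2610 kg/m³ × 9.8 m/s²) = 2.178×10^8 Pa / 25578 Pa/m = 8517.0 m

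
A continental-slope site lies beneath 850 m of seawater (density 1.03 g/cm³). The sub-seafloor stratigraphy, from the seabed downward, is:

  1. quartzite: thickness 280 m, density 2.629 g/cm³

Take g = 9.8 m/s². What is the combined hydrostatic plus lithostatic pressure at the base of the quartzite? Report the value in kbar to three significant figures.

seawater: 1030 kg/m³ × 9.8 m/s² × 850 m = 8.580×10^6 Pa = 0.08580 kbar
quartzite: 2629 kg/m³ × 9.8 m/s² × 280 m = 7.214×10^6 Pa = 0.07214 kbar
Total = 0.08580 + 0.07214 = 0.15794 kbar

0.158 kbar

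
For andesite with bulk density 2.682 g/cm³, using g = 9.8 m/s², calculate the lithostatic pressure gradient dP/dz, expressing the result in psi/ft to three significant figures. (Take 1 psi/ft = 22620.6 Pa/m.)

1.16 psi/ft

dP/dz = ρg = 2682 kg/m³ × 9.8 m/s² = 26284 Pa/m
= 26284 Pa/m × (1 psi/ft / 22621 Pa/m) = 1.1619 psi/ft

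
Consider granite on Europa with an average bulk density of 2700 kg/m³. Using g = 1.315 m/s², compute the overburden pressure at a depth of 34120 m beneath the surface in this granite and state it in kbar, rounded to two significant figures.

granite: 2700 kg/m³ × 1.315 m/s² × 34120 m = 1.211×10^8 Pa = 1.211 kbar

1.2 kbar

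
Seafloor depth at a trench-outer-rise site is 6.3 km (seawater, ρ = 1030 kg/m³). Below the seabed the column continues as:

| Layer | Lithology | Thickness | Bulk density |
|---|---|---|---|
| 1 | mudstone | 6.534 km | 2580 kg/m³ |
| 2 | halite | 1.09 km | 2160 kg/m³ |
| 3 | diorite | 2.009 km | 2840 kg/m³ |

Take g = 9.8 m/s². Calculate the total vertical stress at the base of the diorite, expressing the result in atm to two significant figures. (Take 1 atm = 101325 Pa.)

3000 atm

seawater: 1030 kg/m³ × 9.8 m/s² × 6300 m = 6.359×10^7 Pa = 627.6 atm
mudstone: 2580 kg/m³ × 9.8 m/s² × 6534 m = 1.652×10^8 Pa = 1630 atm
halite: 2160 kg/m³ × 9.8 m/s² × 1090 m = 2.307×10^7 Pa = 227.7 atm
diorite: 2840 kg/m³ × 9.8 m/s² × 2009 m = 5.591×10^7 Pa = 551.8 atm
Total = 627.6 + 1630 + 227.7 + 551.8 = 3037.6 atm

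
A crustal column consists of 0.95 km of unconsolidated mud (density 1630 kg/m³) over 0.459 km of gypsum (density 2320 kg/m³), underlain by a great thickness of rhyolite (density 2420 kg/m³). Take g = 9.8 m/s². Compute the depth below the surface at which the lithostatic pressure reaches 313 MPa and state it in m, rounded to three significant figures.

Pressure at base of upper layers: 1630×9.8×950 + 2320×9.8×459 = 2.561×10^7 Pa = 25.61 MPa
Remaining pressure to be supplied by rhyolite: 3.130×10^8 − 2.561×10^7 = 2.874×10^8 Pa
Additional depth in rhyolite = 2.874×10^8 Pa / (2420 kg/m³ × 9.8 m/s²) = 12118 m
Total depth = 1409 m + 12118 m = 13527 m

13500 m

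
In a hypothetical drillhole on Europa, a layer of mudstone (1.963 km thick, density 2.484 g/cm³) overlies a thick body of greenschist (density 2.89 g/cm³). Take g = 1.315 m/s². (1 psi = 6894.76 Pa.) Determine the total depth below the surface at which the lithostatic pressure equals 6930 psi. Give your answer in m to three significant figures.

Pressure at base of upper layers: 2484×1.315×1963 = 6.412×10^6 Pa = 930.0 psi
Remaining pressure to be supplied by greenschist: 4.778×10^7 − 6.412×10^6 = 4.137×10^7 Pa
Additional depth in greenschist = 4.137×10^7 Pa / (2890 kg/m³ × 1.315 m/s²) = 10885 m
Total depth = 1963 m + 10885 m = 12848 m

12800 m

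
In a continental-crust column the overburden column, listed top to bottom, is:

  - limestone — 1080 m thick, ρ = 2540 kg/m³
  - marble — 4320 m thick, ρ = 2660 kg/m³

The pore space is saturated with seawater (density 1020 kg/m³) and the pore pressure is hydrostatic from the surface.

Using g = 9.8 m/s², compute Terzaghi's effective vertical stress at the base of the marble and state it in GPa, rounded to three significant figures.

0.0855 GPa

Overburden (lithostatic) stress σ_v:
limestone: 2540 kg/m³ × 9.8 m/s² × 1080 m = 2.688×10^7 Pa = 26.88 MPa
marble: 2660 kg/m³ × 9.8 m/s² × 4320 m = 1.126×10^8 Pa = 112.6 MPa
Total = 26.88 + 112.6 = 139.50 MPa
Pore pressure P_p = 1020 kg/m³ × 9.8 m/s² × 5400 m = 5.398×10^7 Pa = 53.98 MPa
Effective stress σ' = σ_v − P_p = 139.5 − 53.98 = 85.519 MPa = 0.085519 GPa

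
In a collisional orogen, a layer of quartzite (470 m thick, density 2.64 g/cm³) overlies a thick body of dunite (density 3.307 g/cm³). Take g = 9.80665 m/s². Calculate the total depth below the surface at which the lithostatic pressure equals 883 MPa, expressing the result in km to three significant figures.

27.3 km

Pressure at base of upper layers: 2640×9.80665×470 = 1.217×10^7 Pa = 12.17 MPa
Remaining pressure to be supplied by dunite: 8.830×10^8 − 1.217×10^7 = 8.708×10^8 Pa
Additional depth in dunite = 8.708×10^8 Pa / (3307 kg/m³ × 9.80665 m/s²) = 26852 m
Total depth = 470 m + 26852 m = 27322 m
= 27.322 km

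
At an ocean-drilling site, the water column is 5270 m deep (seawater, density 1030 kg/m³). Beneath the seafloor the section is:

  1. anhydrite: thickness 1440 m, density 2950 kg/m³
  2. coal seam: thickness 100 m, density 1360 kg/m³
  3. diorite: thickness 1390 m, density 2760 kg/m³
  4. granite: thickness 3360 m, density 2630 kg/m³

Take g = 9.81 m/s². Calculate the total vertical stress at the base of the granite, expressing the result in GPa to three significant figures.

seawater: 1030 kg/m³ × 9.81 m/s² × 5270 m = 5.325×10^7 Pa = 0.05325 GPa
anhydrite: 2950 kg/m³ × 9.81 m/s² × 1440 m = 4.167×10^7 Pa = 0.04167 GPa
coal seam: 1360 kg/m³ × 9.81 m/s² × 100 m = 1.334×10^6 Pa = 1.334×10^-3 GPa
diorite: 2760 kg/m³ × 9.81 m/s² × 1390 m = 3.764×10^7 Pa = 0.03764 GPa
granite: 2630 kg/m³ × 9.81 m/s² × 3360 m = 8.669×10^7 Pa = 0.08669 GPa
Total = 0.05325 + 0.04167 + 1.334×10^-3 + 0.03764 + 0.08669 = 0.22058 GPa

0.221 GPa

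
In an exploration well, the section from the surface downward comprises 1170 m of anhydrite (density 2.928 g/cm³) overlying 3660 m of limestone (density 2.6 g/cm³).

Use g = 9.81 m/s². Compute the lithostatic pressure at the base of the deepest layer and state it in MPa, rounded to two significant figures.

130 MPa

anhydrite: 2928 kg/m³ × 9.81 m/s² × 1170 m = 3.361×10^7 Pa = 33.61 MPa
limestone: 2600 kg/m³ × 9.81 m/s² × 3660 m = 9.335×10^7 Pa = 93.35 MPa
Total = 33.61 + 93.35 = 126.96 MPa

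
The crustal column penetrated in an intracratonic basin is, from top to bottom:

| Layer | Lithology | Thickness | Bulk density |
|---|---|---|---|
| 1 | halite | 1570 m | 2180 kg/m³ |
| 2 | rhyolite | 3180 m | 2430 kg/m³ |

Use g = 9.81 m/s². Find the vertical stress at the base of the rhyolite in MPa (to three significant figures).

109 MPa

halite: 2180 kg/m³ × 9.81 m/s² × 1570 m = 3.358×10^7 Pa = 33.58 MPa
rhyolite: 2430 kg/m³ × 9.81 m/s² × 3180 m = 7.581×10^7 Pa = 75.81 MPa
Total = 33.58 + 75.81 = 109.38 MPa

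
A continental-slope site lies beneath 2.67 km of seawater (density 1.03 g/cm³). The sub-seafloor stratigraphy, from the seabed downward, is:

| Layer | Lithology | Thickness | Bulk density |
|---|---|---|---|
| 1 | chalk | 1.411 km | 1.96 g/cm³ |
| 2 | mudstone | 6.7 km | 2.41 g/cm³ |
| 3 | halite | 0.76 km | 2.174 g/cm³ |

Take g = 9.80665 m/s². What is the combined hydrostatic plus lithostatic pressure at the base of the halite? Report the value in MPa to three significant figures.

229 MPa

seawater: 1030 kg/m³ × 9.80665 m/s² × 2670 m = 2.697×10^7 Pa = 26.97 MPa
chalk: 1960 kg/m³ × 9.80665 m/s² × 1411 m = 2.712×10^7 Pa = 27.12 MPa
mudstone: 2410 kg/m³ × 9.80665 m/s² × 6700 m = 1.583×10^8 Pa = 158.3 MPa
halite: 2174 kg/m³ × 9.80665 m/s² × 760 m = 1.620×10^7 Pa = 16.20 MPa
Total = 26.97 + 27.12 + 158.3 + 16.20 = 228.64 MPa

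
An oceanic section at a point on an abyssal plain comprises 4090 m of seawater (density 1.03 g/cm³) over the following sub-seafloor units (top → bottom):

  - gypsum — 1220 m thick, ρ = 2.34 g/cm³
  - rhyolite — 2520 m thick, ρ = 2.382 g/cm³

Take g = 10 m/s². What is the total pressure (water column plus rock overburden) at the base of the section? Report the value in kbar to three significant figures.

1.31 kbar

seawater: 1030 kg/m³ × 10 m/s² × 4090 m = 4.213×10^7 Pa = 0.4213 kbar
gypsum: 2340 kg/m³ × 10 m/s² × 1220 m = 2.855×10^7 Pa = 0.2855 kbar
rhyolite: 2382 kg/m³ × 10 m/s² × 2520 m = 6.003×10^7 Pa = 0.6003 kbar
Total = 0.4213 + 0.2855 + 0.6003 = 1.3070 kbar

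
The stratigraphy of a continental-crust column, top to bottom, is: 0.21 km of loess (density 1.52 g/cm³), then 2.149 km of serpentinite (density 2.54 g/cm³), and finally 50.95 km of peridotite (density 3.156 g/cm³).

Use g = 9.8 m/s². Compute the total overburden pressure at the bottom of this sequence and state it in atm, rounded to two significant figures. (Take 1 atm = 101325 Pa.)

loess: 1520 kg/m³ × 9.8 m/s² × 210 m = 3.128×10^6 Pa = 30.87 atm
serpentinite: 2540 kg/m³ × 9.8 m/s² × 2149 m = 5.349×10^7 Pa = 527.9 atm
peridotite: 3156 kg/m³ × 9.8 m/s² × 50950 m = 1.576×10^9 Pa = 15552 atm
Total = 30.87 + 527.9 + 15552 = 16111 atm

16000 atm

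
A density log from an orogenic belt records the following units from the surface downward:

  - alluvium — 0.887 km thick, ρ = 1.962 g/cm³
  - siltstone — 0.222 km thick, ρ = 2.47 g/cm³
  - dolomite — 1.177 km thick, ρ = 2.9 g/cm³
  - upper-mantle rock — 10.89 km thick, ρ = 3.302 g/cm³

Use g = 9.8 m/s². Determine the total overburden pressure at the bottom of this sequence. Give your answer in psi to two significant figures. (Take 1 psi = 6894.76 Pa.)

59000 psi

alluvium: 1962 kg/m³ × 9.8 m/s² × 887 m = 1.705×10^7 Pa = 2474 psi
siltstone: 2470 kg/m³ × 9.8 m/s² × 222 m = 5.374×10^6 Pa = 779.4 psi
dolomite: 2900 kg/m³ × 9.8 m/s² × 1177 m = 3.345×10^7 Pa = 4852 psi
upper-mantle rock: 3302 kg/m³ × 9.8 m/s² × 10890 m = 3.524×10^8 Pa = 51111 psi
Total = 2474 + 779.4 + 4852 + 51111 = 59215 psi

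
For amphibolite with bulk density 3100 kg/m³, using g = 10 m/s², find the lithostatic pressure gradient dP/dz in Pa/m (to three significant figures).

dP/dz = ρg = 3100 kg/m³ × 10 m/s² = 31000 Pa/m

31000 Pa/m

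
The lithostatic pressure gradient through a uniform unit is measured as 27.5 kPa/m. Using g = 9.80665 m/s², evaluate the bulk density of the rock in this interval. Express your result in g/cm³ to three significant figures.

ρ = (dP/dz)/g = 27.5 kPa/m / 9.80665 m/s² = 27500 Pa/m / 9.80665 m/s² = 2804.2 kg/m³
= 2.804 g/cm³

2.80 g/cm³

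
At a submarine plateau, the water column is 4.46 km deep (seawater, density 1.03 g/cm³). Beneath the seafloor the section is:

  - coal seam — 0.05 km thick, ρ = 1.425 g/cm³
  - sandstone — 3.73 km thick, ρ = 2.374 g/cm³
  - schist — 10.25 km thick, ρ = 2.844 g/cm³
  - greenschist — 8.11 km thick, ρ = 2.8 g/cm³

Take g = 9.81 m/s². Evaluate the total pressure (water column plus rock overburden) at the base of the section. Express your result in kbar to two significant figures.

6.4 kbar

seawater: 1030 kg/m³ × 9.81 m/s² × 4460 m = 4.507×10^7 Pa = 0.4507 kbar
coal seam: 1425 kg/m³ × 9.81 m/s² × 50 m = 6.990×10^5 Pa = 6.990×10^-3 kbar
sandstone: 2374 kg/m³ × 9.81 m/s² × 3730 m = 8.687×10^7 Pa = 0.8687 kbar
schist: 2844 kg/m³ × 9.81 m/s² × 10250 m = 2.860×10^8 Pa = 2.860 kbar
greenschist: 2800 kg/m³ × 9.81 m/s² × 8110 m = 2.228×10^8 Pa = 2.228 kbar
Total = 0.4507 + 6.990×10^-3 + 0.8687 + 2.860 + 2.228 = 6.4137 kbar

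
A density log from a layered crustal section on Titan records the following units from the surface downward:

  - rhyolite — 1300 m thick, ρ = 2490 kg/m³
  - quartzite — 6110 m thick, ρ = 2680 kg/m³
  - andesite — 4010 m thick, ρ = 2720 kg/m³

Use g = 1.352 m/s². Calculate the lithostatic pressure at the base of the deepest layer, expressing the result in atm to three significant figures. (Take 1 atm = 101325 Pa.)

rhyolite: 2490 kg/m³ × 1.352 m/s² × 1300 m = 4.376×10^6 Pa = 43.19 atm
quartzite: 2680 kg/m³ × 1.352 m/s² × 6110 m = 2.214×10^7 Pa = 218.5 atm
andesite: 2720 kg/m³ × 1.352 m/s² × 4010 m = 1.475×10^7 Pa = 145.5 atm
Total = 43.19 + 218.5 + 145.5 = 407.22 atm

407 atm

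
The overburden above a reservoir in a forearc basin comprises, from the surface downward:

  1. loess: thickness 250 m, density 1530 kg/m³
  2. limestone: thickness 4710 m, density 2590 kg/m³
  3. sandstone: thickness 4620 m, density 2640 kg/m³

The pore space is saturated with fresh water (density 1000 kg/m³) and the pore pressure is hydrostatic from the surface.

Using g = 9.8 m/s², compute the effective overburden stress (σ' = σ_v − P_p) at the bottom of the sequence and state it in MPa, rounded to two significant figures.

Overburden (lithostatic) stress σ_v:
loess: 1530 kg/m³ × 9.8 m/s² × 250 m = 3.749×10^6 Pa = 3.749 MPa
limestone: 2590 kg/m³ × 9.8 m/s² × 4710 m = 1.195×10^8 Pa = 119.5 MPa
sandstone: 2640 kg/m³ × 9.8 m/s² × 4620 m = 1.195×10^8 Pa = 119.5 MPa
Total = 3.749 + 119.5 + 119.5 = 242.83 MPa
Pore pressure P_p = 1000 kg/m³ × 9.8 m/s² × 9580 m = 9.388×10^7 Pa = 93.88 MPa
Effective stress σ' = σ_v − P_p = 242.8 − 93.88 = 148.94 MPa

150 MPa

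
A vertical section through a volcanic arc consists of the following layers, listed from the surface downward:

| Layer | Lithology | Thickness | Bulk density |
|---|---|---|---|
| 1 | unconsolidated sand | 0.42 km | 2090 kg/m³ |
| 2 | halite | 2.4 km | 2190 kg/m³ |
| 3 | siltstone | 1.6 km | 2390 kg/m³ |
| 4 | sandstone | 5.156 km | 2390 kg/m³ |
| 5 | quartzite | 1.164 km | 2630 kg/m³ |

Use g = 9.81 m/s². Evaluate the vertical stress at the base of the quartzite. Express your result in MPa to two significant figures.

250 MPa

unconsolidated sand: 2090 kg/m³ × 9.81 m/s² × 420 m = 8.611×10^6 Pa = 8.611 MPa
halite: 2190 kg/m³ × 9.81 m/s² × 2400 m = 5.156×10^7 Pa = 51.56 MPa
siltstone: 2390 kg/m³ × 9.81 m/s² × 1600 m = 3.751×10^7 Pa = 37.51 MPa
sandstone: 2390 kg/m³ × 9.81 m/s² × 5156 m = 1.209×10^8 Pa = 120.9 MPa
quartzite: 2630 kg/m³ × 9.81 m/s² × 1164 m = 3.003×10^7 Pa = 30.03 MPa
Total = 8.611 + 51.56 + 37.51 + 120.9 + 30.03 = 248.60 MPa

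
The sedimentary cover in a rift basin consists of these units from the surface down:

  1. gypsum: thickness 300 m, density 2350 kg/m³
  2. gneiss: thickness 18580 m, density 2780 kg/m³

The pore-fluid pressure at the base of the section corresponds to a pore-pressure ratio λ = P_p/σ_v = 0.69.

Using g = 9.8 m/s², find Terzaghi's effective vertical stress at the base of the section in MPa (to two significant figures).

Overburden (lithostatic) stress σ_v:
gypsum: 2350 kg/m³ × 9.8 m/s² × 300 m = 6.909×10^6 Pa = 6.909 MPa
gneiss: 2780 kg/m³ × 9.8 m/s² × 18580 m = 5.062×10^8 Pa = 506.2 MPa
Total = 6.909 + 506.2 = 513.10 MPa
Pore pressure P_p = λ·σ_v = 0.69 × 513.1 MPa = 354.0 MPa
Effective stress σ' = σ_v − P_p = 513.1 − 354.0 = 159.06 MPa

160 MPa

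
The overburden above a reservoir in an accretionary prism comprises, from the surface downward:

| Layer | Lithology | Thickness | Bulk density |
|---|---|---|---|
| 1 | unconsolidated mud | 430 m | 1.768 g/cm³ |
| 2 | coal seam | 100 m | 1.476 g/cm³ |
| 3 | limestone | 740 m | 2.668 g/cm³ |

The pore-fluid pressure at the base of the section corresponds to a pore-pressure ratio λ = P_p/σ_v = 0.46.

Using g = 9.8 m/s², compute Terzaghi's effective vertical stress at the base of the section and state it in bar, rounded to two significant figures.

Overburden (lithostatic) stress σ_v:
unconsolidated mud: 1768 kg/m³ × 9.8 m/s² × 430 m = 7.450×10^6 Pa = 7.450 MPa
coal seam: 1476 kg/m³ × 9.8 m/s² × 100 m = 1.446×10^6 Pa = 1.446 MPa
limestone: 2668 kg/m³ × 9.8 m/s² × 740 m = 1.935×10^7 Pa = 19.35 MPa
Total = 7.450 + 1.446 + 19.35 = 28.245 MPa
Pore pressure P_p = λ·σ_v = 0.46 × 28.25 MPa = 12.99 MPa
Effective stress σ' = σ_v − P_p = 28.25 − 12.99 = 15.252 MPa = 152.52 bar

150 bar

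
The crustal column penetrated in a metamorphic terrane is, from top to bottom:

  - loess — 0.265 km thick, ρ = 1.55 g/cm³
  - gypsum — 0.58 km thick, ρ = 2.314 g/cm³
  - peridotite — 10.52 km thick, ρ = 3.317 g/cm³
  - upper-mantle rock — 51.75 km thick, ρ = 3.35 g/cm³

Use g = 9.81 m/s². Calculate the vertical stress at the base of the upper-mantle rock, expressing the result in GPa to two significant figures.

loess: 1550 kg/m³ × 9.81 m/s² × 265 m = 4.029×10^6 Pa = 4.029×10^-3 GPa
gypsum: 2314 kg/m³ × 9.81 m/s² × 580 m = 1.317×10^7 Pa = 0.01317 GPa
peridotite: 3317 kg/m³ × 9.81 m/s² × 10520 m = 3.423×10^8 Pa = 0.3423 GPa
upper-mantle rock: 3350 kg/m³ × 9.81 m/s² × 51750 m = 1.701×10^9 Pa = 1.701 GPa
Total = 4.029×10^-3 + 0.01317 + 0.3423 + 1.701 = 2.0602 GPa

2.1 GPa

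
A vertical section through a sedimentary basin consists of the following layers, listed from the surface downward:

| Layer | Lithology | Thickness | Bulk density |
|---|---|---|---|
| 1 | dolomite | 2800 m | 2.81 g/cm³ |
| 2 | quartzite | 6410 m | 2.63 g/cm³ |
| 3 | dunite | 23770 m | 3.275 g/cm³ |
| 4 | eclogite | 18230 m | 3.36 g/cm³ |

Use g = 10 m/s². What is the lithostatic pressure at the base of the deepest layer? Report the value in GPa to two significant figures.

1.6 GPa

dolomite: 2810 kg/m³ × 10 m/s² × 2800 m = 7.868×10^7 Pa = 0.07868 GPa
quartzite: 2630 kg/m³ × 10 m/s² × 6410 m = 1.686×10^8 Pa = 0.1686 GPa
dunite: 3275 kg/m³ × 10 m/s² × 23770 m = 7.785×10^8 Pa = 0.7785 GPa
eclogite: 3360 kg/m³ × 10 m/s² × 18230 m = 6.125×10^8 Pa = 0.6125 GPa
Total = 0.07868 + 0.1686 + 0.7785 + 0.6125 = 1.6383 GPa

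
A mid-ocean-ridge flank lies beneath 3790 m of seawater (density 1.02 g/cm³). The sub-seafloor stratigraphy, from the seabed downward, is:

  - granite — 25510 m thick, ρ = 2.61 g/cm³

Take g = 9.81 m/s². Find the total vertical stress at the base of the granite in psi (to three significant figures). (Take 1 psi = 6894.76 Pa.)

100000 psi

seawater: 1020 kg/m³ × 9.81 m/s² × 3790 m = 3.792×10^7 Pa = 5500 psi
granite: 2610 kg/m³ × 9.81 m/s² × 25510 m = 6.532×10^8 Pa = 94733 psi
Total = 5500 + 94733 = 1.0023×10^5 psi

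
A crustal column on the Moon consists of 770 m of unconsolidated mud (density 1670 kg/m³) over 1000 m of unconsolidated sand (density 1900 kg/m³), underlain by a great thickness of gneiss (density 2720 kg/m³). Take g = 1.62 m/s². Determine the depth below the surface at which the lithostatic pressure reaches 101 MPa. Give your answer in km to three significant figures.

23.5 km

Pressure at base of upper layers: 1670×1.62×770 + 1900×1.62×1000 = 5.161×10^6 Pa = 5.161 MPa
Remaining pressure to be supplied by gneiss: 1.010×10^8 − 5.161×10^6 = 9.584×10^7 Pa
Additional depth in gneiss = 9.584×10^7 Pa / (2720 kg/m³ × 1.62 m/s²) = 21750 m
Total depth = 1770 m + 21750 m = 23520 m
= 23.520 km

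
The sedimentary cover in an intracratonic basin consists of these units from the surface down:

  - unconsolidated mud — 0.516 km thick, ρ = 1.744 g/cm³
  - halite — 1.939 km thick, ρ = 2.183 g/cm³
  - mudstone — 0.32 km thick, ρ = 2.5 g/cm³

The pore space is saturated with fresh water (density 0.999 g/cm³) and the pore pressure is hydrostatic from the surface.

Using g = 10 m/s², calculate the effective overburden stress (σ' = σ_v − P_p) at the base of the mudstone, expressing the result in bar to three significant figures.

Overburden (lithostatic) stress σ_v:
unconsolidated mud: 1744 kg/m³ × 10 m/s² × 516 m = 8.999×10^6 Pa = 8.999 MPa
halite: 2183 kg/m³ × 10 m/s² × 1939 m = 4.233×10^7 Pa = 42.33 MPa
mudstone: 2500 kg/m³ × 10 m/s² × 320 m = 8.000×10^6 Pa = 8.000 MPa
Total = 8.999 + 42.33 + 8.000 = 59.327 MPa
Pore pressure P_p = 999 kg/m³ × 10 m/s² × 2775 m = 2.772×10^7 Pa = 27.72 MPa
Effective stress σ' = σ_v − P_p = 59.33 − 27.72 = 31.605 MPa = 316.05 bar

316 bar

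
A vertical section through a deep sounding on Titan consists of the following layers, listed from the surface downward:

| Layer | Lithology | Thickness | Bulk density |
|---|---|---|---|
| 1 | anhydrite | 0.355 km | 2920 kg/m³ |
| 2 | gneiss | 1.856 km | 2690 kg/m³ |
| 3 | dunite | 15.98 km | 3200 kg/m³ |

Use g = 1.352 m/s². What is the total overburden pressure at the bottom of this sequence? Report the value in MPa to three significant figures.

anhydrite: 2920 kg/m³ × 1.352 m/s² × 355 m = 1.401×10^6 Pa = 1.401 MPa
gneiss: 2690 kg/m³ × 1.352 m/s² × 1856 m = 6.750×10^6 Pa = 6.750 MPa
dunite: 3200 kg/m³ × 1.352 m/s² × 15980 m = 6.914×10^7 Pa = 69.14 MPa
Total = 1.401 + 6.750 + 69.14 = 77.287 MPa

77.3 MPa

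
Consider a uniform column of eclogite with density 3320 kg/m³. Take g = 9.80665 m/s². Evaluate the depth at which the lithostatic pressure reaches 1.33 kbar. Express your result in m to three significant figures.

4090 m

h = P/(ρg) = 1.33 kbar / (3320 kg/m³ × 9.80665 m/s²) = 1.330×10^8 Pa / 32558 Pa/m = 4085.0 m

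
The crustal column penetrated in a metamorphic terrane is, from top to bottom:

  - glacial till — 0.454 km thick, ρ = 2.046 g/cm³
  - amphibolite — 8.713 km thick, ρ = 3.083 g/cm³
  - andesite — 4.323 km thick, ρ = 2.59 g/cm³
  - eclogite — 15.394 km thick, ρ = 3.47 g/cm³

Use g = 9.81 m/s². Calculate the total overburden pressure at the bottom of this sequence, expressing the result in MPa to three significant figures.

glacial till: 2046 kg/m³ × 9.81 m/s² × 454 m = 9.112×10^6 Pa = 9.112 MPa
amphibolite: 3083 kg/m³ × 9.81 m/s² × 8713 m = 2.635×10^8 Pa = 263.5 MPa
andesite: 2590 kg/m³ × 9.81 m/s² × 4323 m = 1.098×10^8 Pa = 109.8 MPa
eclogite: 3470 kg/m³ × 9.81 m/s² × 15394 m = 5.240×10^8 Pa = 524.0 MPa
Total = 9.112 + 263.5 + 109.8 + 524.0 = 906.49 MPa

906 MPa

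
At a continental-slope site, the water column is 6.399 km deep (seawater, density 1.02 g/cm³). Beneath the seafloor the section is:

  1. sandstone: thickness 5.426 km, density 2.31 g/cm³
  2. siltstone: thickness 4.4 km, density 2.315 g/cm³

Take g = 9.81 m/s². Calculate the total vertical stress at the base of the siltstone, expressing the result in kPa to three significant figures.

seawater: 1020 kg/m³ × 9.81 m/s² × 6399 m = 6.403×10^7 Pa = 64030 kPa
sandstone: 2310 kg/m³ × 9.81 m/s² × 5426 m = 1.230×10^8 Pa = 1.230×10^5 kPa
siltstone: 2315 kg/m³ × 9.81 m/s² × 4400 m = 9.992×10^7 Pa = 99925 kPa
Total = 64030 + 1.230×10^5 + 99925 = 2.8691×10^5 kPa

287000 kPa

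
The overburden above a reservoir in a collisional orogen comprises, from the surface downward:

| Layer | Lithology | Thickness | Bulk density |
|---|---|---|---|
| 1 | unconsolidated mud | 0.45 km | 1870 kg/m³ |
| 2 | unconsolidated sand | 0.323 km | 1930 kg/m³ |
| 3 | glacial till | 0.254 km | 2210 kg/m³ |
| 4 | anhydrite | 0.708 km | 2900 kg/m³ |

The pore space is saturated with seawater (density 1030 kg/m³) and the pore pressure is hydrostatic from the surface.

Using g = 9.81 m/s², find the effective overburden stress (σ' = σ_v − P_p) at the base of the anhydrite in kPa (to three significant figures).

22500 kPa

Overburden (lithostatic) stress σ_v:
unconsolidated mud: 1870 kg/m³ × 9.81 m/s² × 450 m = 8.255×10^6 Pa = 8.255 MPa
unconsolidated sand: 1930 kg/m³ × 9.81 m/s² × 323 m = 6.115×10^6 Pa = 6.115 MPa
glacial till: 2210 kg/m³ × 9.81 m/s² × 254 m = 5.507×10^6 Pa = 5.507 MPa
anhydrite: 2900 kg/m³ × 9.81 m/s² × 708 m = 2.014×10^7 Pa = 20.14 MPa
Total = 8.255 + 6.115 + 5.507 + 20.14 = 40.019 MPa
Pore pressure P_p = 1030 kg/m³ × 9.81 m/s² × 1735 m = 1.753×10^7 Pa = 17.53 MPa
Effective stress σ' = σ_v − P_p = 40.02 − 17.53 = 22.488 MPa = 22488 kPa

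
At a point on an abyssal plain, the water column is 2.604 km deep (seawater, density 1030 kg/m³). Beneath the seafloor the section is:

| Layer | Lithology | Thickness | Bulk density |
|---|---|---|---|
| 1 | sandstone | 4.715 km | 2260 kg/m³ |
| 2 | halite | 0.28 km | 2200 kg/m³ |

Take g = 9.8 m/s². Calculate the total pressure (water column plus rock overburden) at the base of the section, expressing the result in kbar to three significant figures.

seawater: 1030 kg/m³ × 9.8 m/s² × 2604 m = 2.628×10^7 Pa = 0.2628 kbar
sandstone: 2260 kg/m³ × 9.8 m/s² × 4715 m = 1.044×10^8 Pa = 1.044 kbar
halite: 2200 kg/m³ × 9.8 m/s² × 280 m = 6.037×10^6 Pa = 0.06037 kbar
Total = 0.2628 + 1.044 + 0.06037 = 1.3675 kbar

1.37 kbar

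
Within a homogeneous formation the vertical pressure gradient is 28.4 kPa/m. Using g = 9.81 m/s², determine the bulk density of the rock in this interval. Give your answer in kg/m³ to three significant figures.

2900 kg/m³

ρ = (dP/dz)/g = 28.4 kPa/m / 9.81 m/s² = 28400 Pa/m / 9.81 m/s² = 2895.0 kg/m³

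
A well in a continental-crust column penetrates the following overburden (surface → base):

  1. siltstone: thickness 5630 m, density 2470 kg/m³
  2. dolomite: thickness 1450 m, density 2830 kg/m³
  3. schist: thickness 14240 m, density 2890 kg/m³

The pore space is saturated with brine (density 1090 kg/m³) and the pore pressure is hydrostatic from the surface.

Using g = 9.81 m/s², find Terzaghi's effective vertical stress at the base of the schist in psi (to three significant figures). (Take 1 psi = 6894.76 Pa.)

Overburden (lithostatic) stress σ_v:
siltstone: 2470 kg/m³ × 9.81 m/s² × 5630 m = 1.364×10^8 Pa = 136.4 MPa
dolomite: 2830 kg/m³ × 9.81 m/s² × 1450 m = 4.026×10^7 Pa = 40.26 MPa
schist: 2890 kg/m³ × 9.81 m/s² × 14240 m = 4.037×10^8 Pa = 403.7 MPa
Total = 136.4 + 40.26 + 403.7 = 580.39 MPa
Pore pressure P_p = 1090 kg/m³ × 9.81 m/s² × 21320 m = 2.280×10^8 Pa = 228.0 MPa
Effective stress σ' = σ_v − P_p = 580.4 − 228.0 = 352.42 MPa = 51114 psi

51100 psi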